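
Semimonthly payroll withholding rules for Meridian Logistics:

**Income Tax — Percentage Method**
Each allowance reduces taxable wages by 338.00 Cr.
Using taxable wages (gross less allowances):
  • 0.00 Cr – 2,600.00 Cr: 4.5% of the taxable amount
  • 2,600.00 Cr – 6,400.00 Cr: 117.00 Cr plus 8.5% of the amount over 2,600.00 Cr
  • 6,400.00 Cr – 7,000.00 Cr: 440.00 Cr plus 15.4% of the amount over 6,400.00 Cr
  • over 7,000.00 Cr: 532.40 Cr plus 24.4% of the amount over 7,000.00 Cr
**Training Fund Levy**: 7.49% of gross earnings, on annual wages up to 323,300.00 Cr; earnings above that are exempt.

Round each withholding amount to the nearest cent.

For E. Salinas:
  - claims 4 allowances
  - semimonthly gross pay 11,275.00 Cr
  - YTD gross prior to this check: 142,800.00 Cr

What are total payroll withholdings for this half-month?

Income Tax: taxable = 11,275.00 Cr − 4×338.00 Cr = 9,923.00 Cr
  532.40 Cr + 24.4% × (9,923.00 Cr − 7,000.00 Cr) = 532.40 Cr + 24.4% × 2,923.00 Cr = 1,245.61 Cr
Training Fund Levy: 7.49% × 11,275.00 Cr = 844.50 Cr
Total: 1,245.61 Cr + 844.50 Cr = 2,090.11 Cr

2,090.11 Cr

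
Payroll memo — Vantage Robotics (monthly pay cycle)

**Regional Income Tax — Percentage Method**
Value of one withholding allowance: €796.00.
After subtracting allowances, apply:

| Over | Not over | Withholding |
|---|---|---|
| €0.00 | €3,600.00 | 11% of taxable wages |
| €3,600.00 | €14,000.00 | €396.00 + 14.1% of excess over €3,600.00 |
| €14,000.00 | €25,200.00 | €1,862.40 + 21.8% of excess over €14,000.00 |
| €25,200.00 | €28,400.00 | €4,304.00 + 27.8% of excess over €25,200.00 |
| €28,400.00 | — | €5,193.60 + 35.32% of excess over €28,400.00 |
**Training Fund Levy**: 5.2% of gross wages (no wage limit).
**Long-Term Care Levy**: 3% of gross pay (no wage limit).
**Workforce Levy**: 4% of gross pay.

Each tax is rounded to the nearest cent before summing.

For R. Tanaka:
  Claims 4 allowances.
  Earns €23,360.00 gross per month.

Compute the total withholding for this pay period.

Regional Income Tax: taxable = €23,360.00 − 4×€796.00 = €20,176.00
  €1,862.40 + 21.8% × (€20,176.00 − €14,000.00) = €1,862.40 + 21.8% × €6,176.00 = €3,208.77
Training Fund Levy: 5.2% × €23,360.00 = €1,214.72
Long-Term Care Levy: 3% × €23,360.00 = €700.80
Workforce Levy: 4% × €23,360.00 = €934.40
Total: €3,208.77 + €1,214.72 + €700.80 + €934.40 = €6,058.69

€6,058.69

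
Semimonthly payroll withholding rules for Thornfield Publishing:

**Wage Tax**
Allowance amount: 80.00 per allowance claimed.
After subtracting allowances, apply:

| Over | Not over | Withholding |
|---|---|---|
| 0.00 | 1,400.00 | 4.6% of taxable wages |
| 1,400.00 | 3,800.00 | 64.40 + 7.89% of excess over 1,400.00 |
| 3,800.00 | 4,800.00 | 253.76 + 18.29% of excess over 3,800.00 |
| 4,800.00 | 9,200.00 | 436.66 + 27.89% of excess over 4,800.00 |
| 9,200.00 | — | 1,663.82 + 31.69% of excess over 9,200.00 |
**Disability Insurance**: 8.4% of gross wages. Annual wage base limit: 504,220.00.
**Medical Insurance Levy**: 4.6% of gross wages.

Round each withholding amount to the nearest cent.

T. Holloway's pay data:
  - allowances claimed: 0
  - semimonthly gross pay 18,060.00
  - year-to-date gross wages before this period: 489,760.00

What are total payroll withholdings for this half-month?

6,516.95

Wage Tax: taxable = 18,060.00
  1,663.82 + 31.69% × (18,060.00 − 9,200.00) = 1,663.82 + 31.69% × 8,860.00 = 4,471.55
Disability Insurance: cap 504,220.00 − YTD 489,760.00 = 14,460.00 subject; 8.4% × 14,460.00 = 1,214.64
Medical Insurance Levy: 4.6% × 18,060.00 = 830.76
Total: 4,471.55 + 1,214.64 + 830.76 = 6,516.95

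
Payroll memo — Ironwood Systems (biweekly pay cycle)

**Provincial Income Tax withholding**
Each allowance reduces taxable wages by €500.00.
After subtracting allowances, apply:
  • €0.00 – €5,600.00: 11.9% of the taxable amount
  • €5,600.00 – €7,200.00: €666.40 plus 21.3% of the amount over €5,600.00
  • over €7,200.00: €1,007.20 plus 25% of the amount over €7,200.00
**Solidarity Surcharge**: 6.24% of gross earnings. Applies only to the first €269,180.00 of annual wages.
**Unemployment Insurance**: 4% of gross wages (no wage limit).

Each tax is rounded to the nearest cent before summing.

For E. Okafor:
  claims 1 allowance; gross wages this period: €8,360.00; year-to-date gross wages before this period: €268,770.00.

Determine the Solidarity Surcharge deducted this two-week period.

€25.58

Solidarity Surcharge: cap €269,180.00 − YTD €268,770.00 = €410.00 subject; 6.24% × €410.00 = €25.58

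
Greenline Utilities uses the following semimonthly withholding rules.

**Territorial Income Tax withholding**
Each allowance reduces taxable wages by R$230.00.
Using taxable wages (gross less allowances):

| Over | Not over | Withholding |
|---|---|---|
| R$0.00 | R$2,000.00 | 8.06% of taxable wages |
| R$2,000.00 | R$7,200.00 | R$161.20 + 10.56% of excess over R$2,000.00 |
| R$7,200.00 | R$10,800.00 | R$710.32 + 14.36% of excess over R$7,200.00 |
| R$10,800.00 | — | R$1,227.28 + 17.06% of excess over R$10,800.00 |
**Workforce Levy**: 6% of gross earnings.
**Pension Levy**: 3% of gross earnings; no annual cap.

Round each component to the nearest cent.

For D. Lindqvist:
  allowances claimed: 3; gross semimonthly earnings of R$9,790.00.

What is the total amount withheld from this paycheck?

Territorial Income Tax: taxable = R$9,790.00 − 3×R$230.00 = R$9,100.00
  R$710.32 + 14.36% × (R$9,100.00 − R$7,200.00) = R$710.32 + 14.36% × R$1,900.00 = R$983.16
Workforce Levy: 6% × R$9,790.00 = R$587.40
Pension Levy: 3% × R$9,790.00 = R$293.70
Total: R$983.16 + R$587.40 + R$293.70 = R$1,864.26

R$1,864.26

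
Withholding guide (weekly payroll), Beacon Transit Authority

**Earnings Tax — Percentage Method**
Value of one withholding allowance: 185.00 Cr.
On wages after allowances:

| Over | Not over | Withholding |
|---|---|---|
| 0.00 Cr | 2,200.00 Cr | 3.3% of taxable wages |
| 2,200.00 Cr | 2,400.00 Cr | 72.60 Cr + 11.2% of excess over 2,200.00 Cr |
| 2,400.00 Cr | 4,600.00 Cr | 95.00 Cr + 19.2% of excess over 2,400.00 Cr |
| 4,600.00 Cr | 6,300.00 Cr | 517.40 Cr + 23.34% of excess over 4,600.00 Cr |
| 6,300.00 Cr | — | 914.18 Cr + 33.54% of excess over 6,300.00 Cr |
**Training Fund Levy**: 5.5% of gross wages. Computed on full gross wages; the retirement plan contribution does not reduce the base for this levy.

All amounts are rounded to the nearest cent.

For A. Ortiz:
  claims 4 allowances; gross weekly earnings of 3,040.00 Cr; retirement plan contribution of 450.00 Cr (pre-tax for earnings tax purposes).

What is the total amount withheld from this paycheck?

228.25 Cr

Earnings Tax: taxable = 3,040.00 Cr − 450.00 Cr − 4×185.00 Cr = 1,850.00 Cr
  3.3% × 1,850.00 Cr = 61.05 Cr
Training Fund Levy: 5.5% × 3,040.00 Cr = 167.20 Cr
Total: 61.05 Cr + 167.20 Cr = 228.25 Cr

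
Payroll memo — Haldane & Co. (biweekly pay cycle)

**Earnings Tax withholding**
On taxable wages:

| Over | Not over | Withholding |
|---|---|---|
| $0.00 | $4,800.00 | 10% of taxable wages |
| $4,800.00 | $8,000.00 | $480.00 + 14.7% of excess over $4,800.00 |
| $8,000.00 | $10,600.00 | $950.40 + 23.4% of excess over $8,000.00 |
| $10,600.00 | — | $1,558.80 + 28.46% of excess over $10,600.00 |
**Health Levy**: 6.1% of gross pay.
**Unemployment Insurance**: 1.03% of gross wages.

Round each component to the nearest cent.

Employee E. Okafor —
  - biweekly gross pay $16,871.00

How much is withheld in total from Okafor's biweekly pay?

Earnings Tax: taxable = $16,871.00
  $1,558.80 + 28.46% × ($16,871.00 − $10,600.00) = $1,558.80 + 28.46% × $6,271.00 = $3,343.53
Health Levy: 6.1% × $16,871.00 = $1,029.13
Unemployment Insurance: 1.03% × $16,871.00 = $173.77
Total: $3,343.53 + $1,029.13 + $173.77 = $4,546.43

$4,546.43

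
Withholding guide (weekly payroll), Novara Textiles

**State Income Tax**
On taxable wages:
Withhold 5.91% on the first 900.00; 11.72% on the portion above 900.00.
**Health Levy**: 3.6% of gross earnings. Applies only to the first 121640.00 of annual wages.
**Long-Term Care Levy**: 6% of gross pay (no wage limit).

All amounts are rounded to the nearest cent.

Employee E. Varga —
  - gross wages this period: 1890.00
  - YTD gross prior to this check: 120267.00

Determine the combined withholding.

State Income Tax: taxable = 1890.00
  53.19 + 11.72% × (1890.00 − 900.00) = 53.19 + 11.72% × 990.00 = 169.22
Health Levy: cap 121640.00 − YTD 120267.00 = 1373.00 subject; 3.6% × 1373.00 = 49.43
Long-Term Care Levy: 6% × 1890.00 = 113.40
Total: 169.22 + 49.43 + 113.40 = 332.05

332.05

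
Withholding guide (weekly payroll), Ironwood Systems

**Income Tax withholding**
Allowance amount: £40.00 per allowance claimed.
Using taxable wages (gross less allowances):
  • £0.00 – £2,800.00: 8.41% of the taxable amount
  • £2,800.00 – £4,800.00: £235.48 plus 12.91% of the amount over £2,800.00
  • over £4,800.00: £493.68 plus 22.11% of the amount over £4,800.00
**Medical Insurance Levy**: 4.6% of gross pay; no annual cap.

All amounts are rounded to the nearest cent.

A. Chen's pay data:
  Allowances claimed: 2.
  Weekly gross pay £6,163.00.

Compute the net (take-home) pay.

Income Tax: taxable = £6,163.00 − 2×£40.00 = £6,083.00
  £493.68 + 22.11% × (£6,083.00 − £4,800.00) = £493.68 + 22.11% × £1,283.00 = £777.35
Medical Insurance Levy: 4.6% × £6,163.00 = £283.50
Total withheld: £777.35 + £283.50 = £1,060.85
Net pay: £6,163.00 − £1,060.85 = £5,102.15

£5,102.15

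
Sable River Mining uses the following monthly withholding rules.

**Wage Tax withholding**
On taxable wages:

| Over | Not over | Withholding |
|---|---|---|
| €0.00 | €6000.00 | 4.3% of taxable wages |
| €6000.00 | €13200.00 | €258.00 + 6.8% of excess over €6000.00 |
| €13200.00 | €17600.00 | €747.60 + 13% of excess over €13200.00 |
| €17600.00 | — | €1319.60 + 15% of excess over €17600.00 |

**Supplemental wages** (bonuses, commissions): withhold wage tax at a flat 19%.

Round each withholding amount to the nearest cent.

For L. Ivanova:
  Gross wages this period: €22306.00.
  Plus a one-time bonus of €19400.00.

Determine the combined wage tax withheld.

Wage Tax: taxable = €22306.00
  €1319.60 + 15% × (€22306.00 − €17600.00) = €1319.60 + 15% × €4706.00 = €2025.50
Supplemental (19% flat on bonus): 19% × €19400.00 = €3686.00
Total wage tax: €2025.50 + €3686.00 = €5711.50

€5711.50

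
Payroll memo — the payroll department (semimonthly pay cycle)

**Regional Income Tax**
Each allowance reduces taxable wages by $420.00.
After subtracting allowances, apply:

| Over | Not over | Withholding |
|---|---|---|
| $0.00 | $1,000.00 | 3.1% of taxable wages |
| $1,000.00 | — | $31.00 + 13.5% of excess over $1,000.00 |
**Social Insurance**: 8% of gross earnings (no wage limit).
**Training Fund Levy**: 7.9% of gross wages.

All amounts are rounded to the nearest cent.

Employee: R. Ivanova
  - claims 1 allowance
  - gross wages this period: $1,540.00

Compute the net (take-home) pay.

$1,247.94

Regional Income Tax: taxable = $1,540.00 − 1×$420.00 = $1,120.00
  $31.00 + 13.5% × ($1,120.00 − $1,000.00) = $31.00 + 13.5% × $120.00 = $47.20
Social Insurance: 8% × $1,540.00 = $123.20
Training Fund Levy: 7.9% × $1,540.00 = $121.66
Total withheld: $47.20 + $123.20 + $121.66 = $292.06
Net pay: $1,540.00 − $292.06 = $1,247.94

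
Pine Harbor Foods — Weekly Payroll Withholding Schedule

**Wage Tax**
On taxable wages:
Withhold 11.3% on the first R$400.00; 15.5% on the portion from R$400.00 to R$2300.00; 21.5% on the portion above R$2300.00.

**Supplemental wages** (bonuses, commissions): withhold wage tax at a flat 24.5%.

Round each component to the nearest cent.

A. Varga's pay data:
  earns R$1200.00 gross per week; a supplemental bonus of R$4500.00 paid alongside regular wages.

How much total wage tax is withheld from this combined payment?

R$1271.70

Wage Tax: taxable = R$1200.00
  R$45.20 + 15.5% × (R$1200.00 − R$400.00) = R$45.20 + 15.5% × R$800.00 = R$169.20
Supplemental (24.5% flat on bonus): 24.5% × R$4500.00 = R$1102.50
Total wage tax: R$169.20 + R$1102.50 = R$1271.70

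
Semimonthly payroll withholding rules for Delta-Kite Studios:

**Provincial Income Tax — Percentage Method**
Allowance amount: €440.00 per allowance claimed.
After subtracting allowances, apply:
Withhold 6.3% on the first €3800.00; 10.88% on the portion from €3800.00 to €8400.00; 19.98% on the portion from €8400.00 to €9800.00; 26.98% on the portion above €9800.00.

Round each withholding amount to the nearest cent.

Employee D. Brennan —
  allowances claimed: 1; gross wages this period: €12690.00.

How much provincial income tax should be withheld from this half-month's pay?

€1680.61

Provincial Income Tax: taxable = €12690.00 − 1×€440.00 = €12250.00
  €1019.60 + 26.98% × (€12250.00 − €9800.00) = €1019.60 + 26.98% × €2450.00 = €1680.61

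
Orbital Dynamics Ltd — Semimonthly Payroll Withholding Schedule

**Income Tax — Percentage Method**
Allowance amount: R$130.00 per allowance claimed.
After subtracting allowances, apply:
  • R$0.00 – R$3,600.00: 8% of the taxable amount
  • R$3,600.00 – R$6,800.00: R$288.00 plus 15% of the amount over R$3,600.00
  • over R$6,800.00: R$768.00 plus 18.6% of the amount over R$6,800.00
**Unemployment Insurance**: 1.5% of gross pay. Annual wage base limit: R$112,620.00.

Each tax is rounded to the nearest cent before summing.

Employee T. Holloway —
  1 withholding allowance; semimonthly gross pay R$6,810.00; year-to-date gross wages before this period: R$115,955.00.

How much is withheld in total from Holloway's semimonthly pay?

Income Tax: taxable = R$6,810.00 − 1×R$130.00 = R$6,680.00
  R$288.00 + 15% × (R$6,680.00 − R$3,600.00) = R$288.00 + 15% × R$3,080.00 = R$750.00
Unemployment Insurance: YTD R$115,955.00 ≥ cap R$112,620.00 → R$0.00
Total: R$750.00 + R$0.00 = R$750.00

R$750.00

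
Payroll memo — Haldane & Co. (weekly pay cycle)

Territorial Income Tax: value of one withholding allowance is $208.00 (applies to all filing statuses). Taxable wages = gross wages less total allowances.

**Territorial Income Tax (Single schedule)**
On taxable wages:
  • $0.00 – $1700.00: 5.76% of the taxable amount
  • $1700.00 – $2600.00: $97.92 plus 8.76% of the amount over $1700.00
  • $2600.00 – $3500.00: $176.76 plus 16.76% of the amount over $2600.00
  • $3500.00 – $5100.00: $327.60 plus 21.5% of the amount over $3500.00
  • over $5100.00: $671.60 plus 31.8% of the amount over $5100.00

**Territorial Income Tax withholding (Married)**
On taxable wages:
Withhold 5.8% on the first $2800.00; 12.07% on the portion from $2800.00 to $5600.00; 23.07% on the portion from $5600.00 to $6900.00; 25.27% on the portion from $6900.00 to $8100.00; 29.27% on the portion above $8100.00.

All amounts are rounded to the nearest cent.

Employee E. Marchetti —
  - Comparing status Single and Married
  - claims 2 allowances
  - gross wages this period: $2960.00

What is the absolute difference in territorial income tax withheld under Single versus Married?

$24.30

Territorial Income Tax (Single): taxable = $2960.00 − 2×$208.00 = $2544.00
  $97.92 + 8.76% × ($2544.00 − $1700.00) = $97.92 + 8.76% × $844.00 = $171.85
Territorial Income Tax (Married): taxable = $2960.00 − 2×$208.00 = $2544.00
  5.8% × $2544.00 = $147.55
Difference: |$171.85 − $147.55| = $24.30 (higher under Single)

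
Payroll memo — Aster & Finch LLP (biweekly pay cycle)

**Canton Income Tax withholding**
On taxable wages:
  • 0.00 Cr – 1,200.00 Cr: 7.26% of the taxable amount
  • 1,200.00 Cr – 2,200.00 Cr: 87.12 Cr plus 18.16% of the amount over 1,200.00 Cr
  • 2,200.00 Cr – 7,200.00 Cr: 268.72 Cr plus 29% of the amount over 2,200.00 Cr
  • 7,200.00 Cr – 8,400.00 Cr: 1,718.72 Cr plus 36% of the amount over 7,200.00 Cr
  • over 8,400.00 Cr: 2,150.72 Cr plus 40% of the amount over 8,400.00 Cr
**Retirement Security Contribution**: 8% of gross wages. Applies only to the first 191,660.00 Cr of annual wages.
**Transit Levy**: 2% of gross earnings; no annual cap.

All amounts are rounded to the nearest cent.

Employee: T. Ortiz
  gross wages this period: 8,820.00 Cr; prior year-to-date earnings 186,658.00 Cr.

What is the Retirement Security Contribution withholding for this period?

400.16 Cr

Retirement Security Contribution: cap 191,660.00 Cr − YTD 186,658.00 Cr = 5,002.00 Cr subject; 8% × 5,002.00 Cr = 400.16 Cr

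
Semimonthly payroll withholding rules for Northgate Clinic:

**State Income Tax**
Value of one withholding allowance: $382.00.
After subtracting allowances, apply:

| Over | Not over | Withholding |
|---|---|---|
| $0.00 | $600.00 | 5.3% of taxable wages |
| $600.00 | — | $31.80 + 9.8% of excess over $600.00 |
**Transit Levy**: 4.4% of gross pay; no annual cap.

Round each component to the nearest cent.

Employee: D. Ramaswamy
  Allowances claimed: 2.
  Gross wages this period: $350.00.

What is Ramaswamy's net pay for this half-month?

State Income Tax: taxable = $350.00 − 2×$382.00 = $-414.00
  Taxable ≤ 0 → $0.00
Transit Levy: 4.4% × $350.00 = $15.40
Total withheld: $0.00 + $15.40 = $15.40
Net pay: $350.00 − $15.40 = $334.60

$334.60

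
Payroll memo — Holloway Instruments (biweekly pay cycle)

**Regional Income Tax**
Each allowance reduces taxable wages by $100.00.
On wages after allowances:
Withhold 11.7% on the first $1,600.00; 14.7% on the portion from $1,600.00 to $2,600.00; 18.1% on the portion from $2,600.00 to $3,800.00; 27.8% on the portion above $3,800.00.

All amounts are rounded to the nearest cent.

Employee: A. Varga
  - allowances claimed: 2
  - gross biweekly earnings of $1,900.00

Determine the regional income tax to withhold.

Regional Income Tax: taxable = $1,900.00 − 2×$100.00 = $1,700.00
  $187.20 + 14.7% × ($1,700.00 − $1,600.00) = $187.20 + 14.7% × $100.00 = $201.90

$201.90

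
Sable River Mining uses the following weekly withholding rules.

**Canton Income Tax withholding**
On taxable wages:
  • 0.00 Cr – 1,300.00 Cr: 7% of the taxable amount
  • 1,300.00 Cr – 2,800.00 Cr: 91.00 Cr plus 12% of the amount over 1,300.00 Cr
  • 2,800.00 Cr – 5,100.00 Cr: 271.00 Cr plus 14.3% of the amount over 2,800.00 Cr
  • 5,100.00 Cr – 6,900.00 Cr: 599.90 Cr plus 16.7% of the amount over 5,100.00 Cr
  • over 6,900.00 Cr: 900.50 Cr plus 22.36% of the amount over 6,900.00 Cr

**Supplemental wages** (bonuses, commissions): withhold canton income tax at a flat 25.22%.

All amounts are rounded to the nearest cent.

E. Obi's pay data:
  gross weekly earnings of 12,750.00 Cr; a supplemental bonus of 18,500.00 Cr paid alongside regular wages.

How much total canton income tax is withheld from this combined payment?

6,874.26 Cr

Canton Income Tax: taxable = 12,750.00 Cr
  900.50 Cr + 22.36% × (12,750.00 Cr − 6,900.00 Cr) = 900.50 Cr + 22.36% × 5,850.00 Cr = 2,208.56 Cr
Supplemental (25.22% flat on bonus): 25.22% × 18,500.00 Cr = 4,665.70 Cr
Total canton income tax: 2,208.56 Cr + 4,665.70 Cr = 6,874.26 Cr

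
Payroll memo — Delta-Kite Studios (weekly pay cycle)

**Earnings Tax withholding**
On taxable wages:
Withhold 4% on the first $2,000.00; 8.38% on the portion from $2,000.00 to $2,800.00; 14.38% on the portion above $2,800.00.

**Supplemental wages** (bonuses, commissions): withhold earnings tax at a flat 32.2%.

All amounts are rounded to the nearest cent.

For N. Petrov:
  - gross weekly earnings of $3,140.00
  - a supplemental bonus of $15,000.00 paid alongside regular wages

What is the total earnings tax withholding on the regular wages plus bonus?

Earnings Tax: taxable = $3,140.00
  $147.04 + 14.38% × ($3,140.00 − $2,800.00) = $147.04 + 14.38% × $340.00 = $195.93
Supplemental (32.2% flat on bonus): 32.2% × $15,000.00 = $4,830.00
Total earnings tax: $195.93 + $4,830.00 = $5,025.93

$5,025.93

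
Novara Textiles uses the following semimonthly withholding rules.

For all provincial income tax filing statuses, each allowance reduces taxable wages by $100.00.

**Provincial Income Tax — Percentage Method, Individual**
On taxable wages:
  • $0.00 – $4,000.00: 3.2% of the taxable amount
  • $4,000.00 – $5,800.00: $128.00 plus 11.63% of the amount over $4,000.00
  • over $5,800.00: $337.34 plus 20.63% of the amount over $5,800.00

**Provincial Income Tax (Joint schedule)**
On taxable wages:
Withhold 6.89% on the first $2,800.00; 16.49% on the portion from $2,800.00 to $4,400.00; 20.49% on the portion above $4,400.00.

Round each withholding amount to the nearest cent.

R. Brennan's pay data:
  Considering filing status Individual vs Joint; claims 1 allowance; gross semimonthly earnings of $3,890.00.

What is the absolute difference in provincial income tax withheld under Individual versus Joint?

Provincial Income Tax (Individual): taxable = $3,890.00 − 1×$100.00 = $3,790.00
  3.2% × $3,790.00 = $121.28
Provincial Income Tax (Joint): taxable = $3,890.00 − 1×$100.00 = $3,790.00
  $192.92 + 16.49% × ($3,790.00 − $2,800.00) = $192.92 + 16.49% × $990.00 = $356.17
Difference: |$121.28 − $356.17| = $234.89 (higher under Joint)

$234.89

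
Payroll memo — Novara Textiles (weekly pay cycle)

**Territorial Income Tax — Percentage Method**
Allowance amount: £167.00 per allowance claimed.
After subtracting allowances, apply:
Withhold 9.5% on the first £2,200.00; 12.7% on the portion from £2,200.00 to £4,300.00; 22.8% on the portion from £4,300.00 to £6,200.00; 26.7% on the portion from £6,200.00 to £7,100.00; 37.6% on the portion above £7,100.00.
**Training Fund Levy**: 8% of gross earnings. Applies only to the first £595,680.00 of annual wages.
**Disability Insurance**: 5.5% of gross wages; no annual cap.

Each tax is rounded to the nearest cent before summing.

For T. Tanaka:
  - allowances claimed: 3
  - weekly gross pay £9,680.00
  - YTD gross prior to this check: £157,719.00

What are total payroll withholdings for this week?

Territorial Income Tax: taxable = £9,680.00 − 3×£167.00 = £9,179.00
  £1,149.20 + 37.6% × (£9,179.00 − £7,100.00) = £1,149.20 + 37.6% × £2,079.00 = £1,930.90
Training Fund Levy: 8% × £9,680.00 = £774.40
Disability Insurance: 5.5% × £9,680.00 = £532.40
Total: £1,930.90 + £774.40 + £532.40 = £3,237.70

£3,237.70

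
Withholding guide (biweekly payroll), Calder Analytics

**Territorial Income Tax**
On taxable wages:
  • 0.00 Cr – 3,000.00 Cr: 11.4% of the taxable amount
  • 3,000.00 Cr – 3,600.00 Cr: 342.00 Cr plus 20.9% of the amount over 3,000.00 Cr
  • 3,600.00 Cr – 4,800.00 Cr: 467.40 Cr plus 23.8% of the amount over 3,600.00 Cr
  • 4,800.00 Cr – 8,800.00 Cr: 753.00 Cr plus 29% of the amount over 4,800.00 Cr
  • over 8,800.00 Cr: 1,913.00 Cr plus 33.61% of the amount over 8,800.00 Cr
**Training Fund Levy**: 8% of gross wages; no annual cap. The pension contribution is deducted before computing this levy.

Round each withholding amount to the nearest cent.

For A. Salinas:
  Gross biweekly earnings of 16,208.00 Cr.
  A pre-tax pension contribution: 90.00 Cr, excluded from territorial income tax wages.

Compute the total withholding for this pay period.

Territorial Income Tax: taxable = 16,208.00 Cr − 90.00 Cr = 16,118.00 Cr
  1,913.00 Cr + 33.61% × (16,118.00 Cr − 8,800.00 Cr) = 1,913.00 Cr + 33.61% × 7,318.00 Cr = 4,372.58 Cr
Training Fund Levy: 8% × 16,118.00 Cr = 1,289.44 Cr
Total: 4,372.58 Cr + 1,289.44 Cr = 5,662.02 Cr

5,662.02 Cr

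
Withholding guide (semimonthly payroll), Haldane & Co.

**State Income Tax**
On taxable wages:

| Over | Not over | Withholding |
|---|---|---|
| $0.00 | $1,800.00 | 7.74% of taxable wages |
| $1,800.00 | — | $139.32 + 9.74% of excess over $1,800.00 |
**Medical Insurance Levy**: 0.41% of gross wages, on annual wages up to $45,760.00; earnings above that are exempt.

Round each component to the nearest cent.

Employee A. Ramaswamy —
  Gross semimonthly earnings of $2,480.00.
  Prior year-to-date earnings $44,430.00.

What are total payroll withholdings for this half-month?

State Income Tax: taxable = $2,480.00
  $139.32 + 9.74% × ($2,480.00 − $1,800.00) = $139.32 + 9.74% × $680.00 = $205.55
Medical Insurance Levy: cap $45,760.00 − YTD $44,430.00 = $1,330.00 subject; 0.41% × $1,330.00 = $5.45
Total: $205.55 + $5.45 = $211.00

$211.00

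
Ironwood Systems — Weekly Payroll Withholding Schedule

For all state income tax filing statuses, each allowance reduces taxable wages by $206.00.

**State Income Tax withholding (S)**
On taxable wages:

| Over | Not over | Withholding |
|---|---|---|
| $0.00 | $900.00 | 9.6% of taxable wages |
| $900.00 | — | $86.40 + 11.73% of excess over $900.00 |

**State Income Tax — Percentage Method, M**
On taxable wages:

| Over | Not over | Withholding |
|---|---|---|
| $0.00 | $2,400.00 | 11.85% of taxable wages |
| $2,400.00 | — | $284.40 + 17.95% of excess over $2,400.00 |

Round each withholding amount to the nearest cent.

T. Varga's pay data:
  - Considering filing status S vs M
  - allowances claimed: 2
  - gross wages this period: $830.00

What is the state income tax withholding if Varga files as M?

$49.53

State Income Tax (M): taxable = $830.00 − 2×$206.00 = $418.00
  11.85% × $418.00 = $49.53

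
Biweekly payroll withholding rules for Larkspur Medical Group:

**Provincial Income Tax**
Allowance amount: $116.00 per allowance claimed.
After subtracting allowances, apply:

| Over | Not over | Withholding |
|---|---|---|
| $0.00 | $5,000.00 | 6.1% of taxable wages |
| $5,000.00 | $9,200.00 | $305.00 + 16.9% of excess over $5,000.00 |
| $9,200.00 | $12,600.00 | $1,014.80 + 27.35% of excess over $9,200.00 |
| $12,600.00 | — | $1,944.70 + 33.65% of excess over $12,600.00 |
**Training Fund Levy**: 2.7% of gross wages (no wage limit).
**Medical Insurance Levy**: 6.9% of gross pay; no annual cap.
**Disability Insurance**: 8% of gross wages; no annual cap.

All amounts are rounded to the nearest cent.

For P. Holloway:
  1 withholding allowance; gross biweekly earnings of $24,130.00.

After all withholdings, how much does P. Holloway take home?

$14,097.61

Provincial Income Tax: taxable = $24,130.00 − 1×$116.00 = $24,014.00
  $1,944.70 + 33.65% × ($24,014.00 − $12,600.00) = $1,944.70 + 33.65% × $11,414.00 = $5,785.51
Training Fund Levy: 2.7% × $24,130.00 = $651.51
Medical Insurance Levy: 6.9% × $24,130.00 = $1,664.97
Disability Insurance: 8% × $24,130.00 = $1,930.40
Total withheld: $5,785.51 + $651.51 + $1,664.97 + $1,930.40 = $10,032.39
Net pay: $24,130.00 − $10,032.39 = $14,097.61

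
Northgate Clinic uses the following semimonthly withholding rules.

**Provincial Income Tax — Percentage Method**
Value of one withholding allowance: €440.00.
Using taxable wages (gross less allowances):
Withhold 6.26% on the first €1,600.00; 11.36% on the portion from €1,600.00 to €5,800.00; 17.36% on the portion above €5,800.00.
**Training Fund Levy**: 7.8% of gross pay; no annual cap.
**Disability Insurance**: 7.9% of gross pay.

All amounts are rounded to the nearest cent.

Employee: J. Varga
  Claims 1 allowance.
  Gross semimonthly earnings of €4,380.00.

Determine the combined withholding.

€1,053.64

Provincial Income Tax: taxable = €4,380.00 − 1×€440.00 = €3,940.00
  €100.16 + 11.36% × (€3,940.00 − €1,600.00) = €100.16 + 11.36% × €2,340.00 = €365.98
Training Fund Levy: 7.8% × €4,380.00 = €341.64
Disability Insurance: 7.9% × €4,380.00 = €346.02
Total: €365.98 + €341.64 + €346.02 = €1,053.64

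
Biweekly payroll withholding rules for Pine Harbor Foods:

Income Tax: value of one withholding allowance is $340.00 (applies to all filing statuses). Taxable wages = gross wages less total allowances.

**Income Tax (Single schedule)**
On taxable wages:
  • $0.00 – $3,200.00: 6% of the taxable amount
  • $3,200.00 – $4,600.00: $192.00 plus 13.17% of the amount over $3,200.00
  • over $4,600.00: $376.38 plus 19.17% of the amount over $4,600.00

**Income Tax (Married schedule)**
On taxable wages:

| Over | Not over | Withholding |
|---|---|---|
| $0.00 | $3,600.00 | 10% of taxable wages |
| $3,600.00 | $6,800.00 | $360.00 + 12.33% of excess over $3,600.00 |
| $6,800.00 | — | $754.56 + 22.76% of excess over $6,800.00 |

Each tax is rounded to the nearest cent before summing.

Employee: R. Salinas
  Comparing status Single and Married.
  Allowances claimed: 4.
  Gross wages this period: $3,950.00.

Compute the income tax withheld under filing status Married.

$259.00

Income Tax (Married): taxable = $3,950.00 − 4×$340.00 = $2,590.00
  10% × $2,590.00 = $259.00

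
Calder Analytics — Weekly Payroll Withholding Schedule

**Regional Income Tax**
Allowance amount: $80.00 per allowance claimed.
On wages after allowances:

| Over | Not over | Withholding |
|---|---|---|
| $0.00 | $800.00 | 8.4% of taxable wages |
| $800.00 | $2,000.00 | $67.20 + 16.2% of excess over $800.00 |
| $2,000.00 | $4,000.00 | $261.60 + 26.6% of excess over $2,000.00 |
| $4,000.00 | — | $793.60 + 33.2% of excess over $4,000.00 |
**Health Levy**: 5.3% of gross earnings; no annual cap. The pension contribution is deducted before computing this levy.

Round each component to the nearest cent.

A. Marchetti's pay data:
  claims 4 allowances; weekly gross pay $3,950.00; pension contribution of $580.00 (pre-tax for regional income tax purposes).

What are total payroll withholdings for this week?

Regional Income Tax: taxable = $3,950.00 − $580.00 − 4×$80.00 = $3,050.00
  $261.60 + 26.6% × ($3,050.00 − $2,000.00) = $261.60 + 26.6% × $1,050.00 = $540.90
Health Levy: 5.3% × $3,370.00 = $178.61
Total: $540.90 + $178.61 = $719.51

$719.51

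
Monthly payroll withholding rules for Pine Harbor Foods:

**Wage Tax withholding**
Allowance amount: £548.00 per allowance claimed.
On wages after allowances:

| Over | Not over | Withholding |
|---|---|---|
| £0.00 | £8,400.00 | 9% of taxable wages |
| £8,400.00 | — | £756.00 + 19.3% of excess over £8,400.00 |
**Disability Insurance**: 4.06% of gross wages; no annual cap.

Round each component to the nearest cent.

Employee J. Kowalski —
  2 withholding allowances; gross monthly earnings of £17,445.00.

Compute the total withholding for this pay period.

£2,998.43

Wage Tax: taxable = £17,445.00 − 2×£548.00 = £16,349.00
  £756.00 + 19.3% × (£16,349.00 − £8,400.00) = £756.00 + 19.3% × £7,949.00 = £2,290.16
Disability Insurance: 4.06% × £17,445.00 = £708.27
Total: £2,290.16 + £708.27 = £2,998.43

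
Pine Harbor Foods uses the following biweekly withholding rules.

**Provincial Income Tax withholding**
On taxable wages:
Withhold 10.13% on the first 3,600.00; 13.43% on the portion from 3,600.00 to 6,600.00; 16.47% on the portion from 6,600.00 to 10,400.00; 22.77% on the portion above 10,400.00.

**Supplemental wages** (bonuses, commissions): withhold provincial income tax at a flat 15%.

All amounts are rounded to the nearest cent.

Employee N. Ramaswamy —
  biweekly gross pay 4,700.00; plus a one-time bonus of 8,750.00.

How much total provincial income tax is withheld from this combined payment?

Provincial Income Tax: taxable = 4,700.00
  364.68 + 13.43% × (4,700.00 − 3,600.00) = 364.68 + 13.43% × 1,100.00 = 512.41
Supplemental (15% flat on bonus): 15% × 8,750.00 = 1,312.50
Total provincial income tax: 512.41 + 1,312.50 = 1,824.91

1,824.91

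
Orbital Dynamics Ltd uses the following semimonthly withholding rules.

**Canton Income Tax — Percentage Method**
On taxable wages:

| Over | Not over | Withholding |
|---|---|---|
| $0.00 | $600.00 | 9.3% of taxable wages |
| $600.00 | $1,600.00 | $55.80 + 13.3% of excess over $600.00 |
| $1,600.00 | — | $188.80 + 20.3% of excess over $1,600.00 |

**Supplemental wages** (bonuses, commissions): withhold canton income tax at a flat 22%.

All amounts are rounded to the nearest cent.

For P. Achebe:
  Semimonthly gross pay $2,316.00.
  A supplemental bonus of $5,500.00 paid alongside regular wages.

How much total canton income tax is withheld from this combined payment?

$1,544.15

Canton Income Tax: taxable = $2,316.00
  $188.80 + 20.3% × ($2,316.00 − $1,600.00) = $188.80 + 20.3% × $716.00 = $334.15
Supplemental (22% flat on bonus): 22% × $5,500.00 = $1,210.00
Total canton income tax: $334.15 + $1,210.00 = $1,544.15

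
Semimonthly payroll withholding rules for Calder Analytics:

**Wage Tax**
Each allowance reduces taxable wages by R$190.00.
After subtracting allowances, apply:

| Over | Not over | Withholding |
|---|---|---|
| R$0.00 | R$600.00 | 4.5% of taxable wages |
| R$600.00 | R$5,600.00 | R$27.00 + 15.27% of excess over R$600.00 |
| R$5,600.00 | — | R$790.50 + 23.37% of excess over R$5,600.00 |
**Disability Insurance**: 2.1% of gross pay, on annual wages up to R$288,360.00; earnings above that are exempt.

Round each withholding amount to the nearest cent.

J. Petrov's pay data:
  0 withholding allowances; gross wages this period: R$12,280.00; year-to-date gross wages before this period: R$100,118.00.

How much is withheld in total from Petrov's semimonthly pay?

R$2,609.50

Wage Tax: taxable = R$12,280.00
  R$790.50 + 23.37% × (R$12,280.00 − R$5,600.00) = R$790.50 + 23.37% × R$6,680.00 = R$2,351.62
Disability Insurance: 2.1% × R$12,280.00 = R$257.88
Total: R$2,351.62 + R$257.88 = R$2,609.50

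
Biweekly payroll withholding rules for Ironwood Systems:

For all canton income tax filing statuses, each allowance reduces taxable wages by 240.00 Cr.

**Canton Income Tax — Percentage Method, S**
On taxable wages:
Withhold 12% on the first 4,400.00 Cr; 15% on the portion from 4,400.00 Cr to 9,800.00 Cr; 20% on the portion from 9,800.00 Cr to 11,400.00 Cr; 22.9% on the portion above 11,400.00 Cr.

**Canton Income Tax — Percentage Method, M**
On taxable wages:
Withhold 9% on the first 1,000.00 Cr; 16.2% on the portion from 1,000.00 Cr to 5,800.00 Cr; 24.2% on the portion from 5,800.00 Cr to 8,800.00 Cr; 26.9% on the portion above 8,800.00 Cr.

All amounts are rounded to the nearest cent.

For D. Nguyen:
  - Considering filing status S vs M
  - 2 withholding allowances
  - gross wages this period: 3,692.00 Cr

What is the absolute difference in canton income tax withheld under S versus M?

Canton Income Tax (S): taxable = 3,692.00 Cr − 2×240.00 Cr = 3,212.00 Cr
  12% × 3,212.00 Cr = 385.44 Cr
Canton Income Tax (M): taxable = 3,692.00 Cr − 2×240.00 Cr = 3,212.00 Cr
  90.00 Cr + 16.2% × (3,212.00 Cr − 1,000.00 Cr) = 90.00 Cr + 16.2% × 2,212.00 Cr = 448.34 Cr
Difference: |385.44 Cr − 448.34 Cr| = 62.90 Cr (higher under M)

62.90 Cr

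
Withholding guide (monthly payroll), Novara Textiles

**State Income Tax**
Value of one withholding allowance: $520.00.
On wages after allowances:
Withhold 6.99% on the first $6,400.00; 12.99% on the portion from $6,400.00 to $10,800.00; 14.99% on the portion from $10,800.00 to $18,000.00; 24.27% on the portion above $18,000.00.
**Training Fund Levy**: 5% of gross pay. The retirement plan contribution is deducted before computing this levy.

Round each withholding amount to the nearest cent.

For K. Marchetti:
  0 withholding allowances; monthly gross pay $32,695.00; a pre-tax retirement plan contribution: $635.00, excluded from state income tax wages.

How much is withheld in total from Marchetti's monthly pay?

State Income Tax: taxable = $32,695.00 − $635.00 = $32,060.00
  $2,098.20 + 24.27% × ($32,060.00 − $18,000.00) = $2,098.20 + 24.27% × $14,060.00 = $5,510.56
Training Fund Levy: 5% × $32,060.00 = $1,603.00
Total: $5,510.56 + $1,603.00 = $7,113.56

$7,113.56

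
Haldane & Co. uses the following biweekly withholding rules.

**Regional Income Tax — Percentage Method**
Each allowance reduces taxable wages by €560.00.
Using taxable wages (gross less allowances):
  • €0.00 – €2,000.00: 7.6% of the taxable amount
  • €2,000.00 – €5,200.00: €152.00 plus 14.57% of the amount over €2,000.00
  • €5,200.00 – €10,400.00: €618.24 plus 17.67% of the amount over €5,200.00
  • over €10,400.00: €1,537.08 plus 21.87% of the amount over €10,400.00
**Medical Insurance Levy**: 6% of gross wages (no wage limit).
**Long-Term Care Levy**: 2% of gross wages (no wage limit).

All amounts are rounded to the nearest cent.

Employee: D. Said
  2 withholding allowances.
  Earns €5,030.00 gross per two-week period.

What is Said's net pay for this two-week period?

Regional Income Tax: taxable = €5,030.00 − 2×€560.00 = €3,910.00
  €152.00 + 14.57% × (€3,910.00 − €2,000.00) = €152.00 + 14.57% × €1,910.00 = €430.29
Medical Insurance Levy: 6% × €5,030.00 = €301.80
Long-Term Care Levy: 2% × €5,030.00 = €100.60
Total withheld: €430.29 + €301.80 + €100.60 = €832.69
Net pay: €5,030.00 − €832.69 = €4,197.31

€4,197.31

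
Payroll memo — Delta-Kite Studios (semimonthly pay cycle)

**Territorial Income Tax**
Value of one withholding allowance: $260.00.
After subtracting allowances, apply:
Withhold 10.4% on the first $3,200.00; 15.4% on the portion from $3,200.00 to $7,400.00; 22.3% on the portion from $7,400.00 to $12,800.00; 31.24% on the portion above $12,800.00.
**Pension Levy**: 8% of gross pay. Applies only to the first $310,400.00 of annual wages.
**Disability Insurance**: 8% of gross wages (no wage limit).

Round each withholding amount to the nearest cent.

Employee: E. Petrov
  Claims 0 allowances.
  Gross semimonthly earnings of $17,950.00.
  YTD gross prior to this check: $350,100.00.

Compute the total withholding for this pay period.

$5,228.66

Territorial Income Tax: taxable = $17,950.00
  $2,183.80 + 31.24% × ($17,950.00 − $12,800.00) = $2,183.80 + 31.24% × $5,150.00 = $3,792.66
Pension Levy: YTD $350,100.00 ≥ cap $310,400.00 → $0.00
Disability Insurance: 8% × $17,950.00 = $1,436.00
Total: $3,792.66 + $0.00 + $1,436.00 = $5,228.66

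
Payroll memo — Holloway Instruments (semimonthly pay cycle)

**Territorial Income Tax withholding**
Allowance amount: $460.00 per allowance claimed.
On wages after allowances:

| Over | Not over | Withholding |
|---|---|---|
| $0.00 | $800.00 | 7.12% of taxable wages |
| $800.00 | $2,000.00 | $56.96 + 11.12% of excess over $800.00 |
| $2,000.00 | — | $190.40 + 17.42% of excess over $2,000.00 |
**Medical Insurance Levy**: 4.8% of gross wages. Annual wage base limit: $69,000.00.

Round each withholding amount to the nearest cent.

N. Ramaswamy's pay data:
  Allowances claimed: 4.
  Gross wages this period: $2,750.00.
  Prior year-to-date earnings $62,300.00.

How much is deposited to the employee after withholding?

$2,548.81

Territorial Income Tax: taxable = $2,750.00 − 4×$460.00 = $910.00
  $56.96 + 11.12% × ($910.00 − $800.00) = $56.96 + 11.12% × $110.00 = $69.19
Medical Insurance Levy: 4.8% × $2,750.00 = $132.00
Total withheld: $69.19 + $132.00 = $201.19
Net pay: $2,750.00 − $201.19 = $2,548.81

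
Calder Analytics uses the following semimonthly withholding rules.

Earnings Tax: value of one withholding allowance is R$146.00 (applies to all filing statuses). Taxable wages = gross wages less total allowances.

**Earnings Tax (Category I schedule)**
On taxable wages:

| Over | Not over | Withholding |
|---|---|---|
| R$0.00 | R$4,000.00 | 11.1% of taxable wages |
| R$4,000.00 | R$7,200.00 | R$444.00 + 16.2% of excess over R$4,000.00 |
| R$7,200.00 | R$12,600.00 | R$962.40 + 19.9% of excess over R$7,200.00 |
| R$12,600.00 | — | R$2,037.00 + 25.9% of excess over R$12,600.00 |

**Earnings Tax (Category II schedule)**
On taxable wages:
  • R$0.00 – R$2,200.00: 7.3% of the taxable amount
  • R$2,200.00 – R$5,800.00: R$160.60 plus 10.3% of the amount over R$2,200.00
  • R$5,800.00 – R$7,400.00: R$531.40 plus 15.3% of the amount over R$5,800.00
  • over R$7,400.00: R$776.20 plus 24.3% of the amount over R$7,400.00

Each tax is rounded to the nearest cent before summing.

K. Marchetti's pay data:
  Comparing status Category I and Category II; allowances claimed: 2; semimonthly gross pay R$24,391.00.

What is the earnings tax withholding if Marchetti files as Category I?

Earnings Tax (Category I): taxable = R$24,391.00 − 2×R$146.00 = R$24,099.00
  R$2,037.00 + 25.9% × (R$24,099.00 − R$12,600.00) = R$2,037.00 + 25.9% × R$11,499.00 = R$5,015.24

R$5,015.24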